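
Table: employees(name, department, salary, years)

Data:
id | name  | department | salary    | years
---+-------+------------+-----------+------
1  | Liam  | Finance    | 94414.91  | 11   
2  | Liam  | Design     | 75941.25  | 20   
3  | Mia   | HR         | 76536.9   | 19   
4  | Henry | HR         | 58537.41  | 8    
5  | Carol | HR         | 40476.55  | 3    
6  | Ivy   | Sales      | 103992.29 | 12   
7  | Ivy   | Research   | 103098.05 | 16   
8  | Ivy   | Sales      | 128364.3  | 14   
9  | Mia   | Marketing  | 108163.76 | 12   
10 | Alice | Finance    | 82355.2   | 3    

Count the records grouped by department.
SELECT department, COUNT(*) as count
FROM employees
GROUP BY department

Result:
  Design: 1
  Finance: 2
  HR: 3
  Marketing: 1
  Research: 1
  Sales: 2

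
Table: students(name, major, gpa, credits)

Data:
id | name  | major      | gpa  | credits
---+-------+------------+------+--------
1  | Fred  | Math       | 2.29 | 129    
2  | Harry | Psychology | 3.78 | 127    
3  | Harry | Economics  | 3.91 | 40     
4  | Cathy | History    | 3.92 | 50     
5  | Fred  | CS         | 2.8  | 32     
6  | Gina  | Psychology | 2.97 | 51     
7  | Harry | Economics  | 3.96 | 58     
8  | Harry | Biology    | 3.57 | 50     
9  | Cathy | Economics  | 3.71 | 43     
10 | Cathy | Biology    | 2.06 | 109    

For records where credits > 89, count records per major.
SELECT major, COUNT(*)
FROM students
WHERE credits > 89
GROUP BY major

Note: WHERE filters rows before grouping.

Result:
  Biology: 1
  Math: 1
  Psychology: 1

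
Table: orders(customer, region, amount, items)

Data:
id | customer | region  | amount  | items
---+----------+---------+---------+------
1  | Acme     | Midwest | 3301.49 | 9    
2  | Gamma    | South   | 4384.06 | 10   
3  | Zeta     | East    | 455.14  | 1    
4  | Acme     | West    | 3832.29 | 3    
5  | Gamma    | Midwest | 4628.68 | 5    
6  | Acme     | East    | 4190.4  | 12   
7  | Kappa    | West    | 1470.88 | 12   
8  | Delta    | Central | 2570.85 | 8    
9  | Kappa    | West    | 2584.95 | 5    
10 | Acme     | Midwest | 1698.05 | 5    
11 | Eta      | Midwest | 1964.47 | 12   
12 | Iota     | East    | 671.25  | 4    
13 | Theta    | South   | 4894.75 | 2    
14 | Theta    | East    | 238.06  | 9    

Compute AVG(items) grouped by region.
SELECT region, AVG(items) as result
FROM orders
GROUP BY region

Result:
  Central: 8.00
  East: 6.50
  Midwest: 7.75
  South: 6.00
  West: 6.67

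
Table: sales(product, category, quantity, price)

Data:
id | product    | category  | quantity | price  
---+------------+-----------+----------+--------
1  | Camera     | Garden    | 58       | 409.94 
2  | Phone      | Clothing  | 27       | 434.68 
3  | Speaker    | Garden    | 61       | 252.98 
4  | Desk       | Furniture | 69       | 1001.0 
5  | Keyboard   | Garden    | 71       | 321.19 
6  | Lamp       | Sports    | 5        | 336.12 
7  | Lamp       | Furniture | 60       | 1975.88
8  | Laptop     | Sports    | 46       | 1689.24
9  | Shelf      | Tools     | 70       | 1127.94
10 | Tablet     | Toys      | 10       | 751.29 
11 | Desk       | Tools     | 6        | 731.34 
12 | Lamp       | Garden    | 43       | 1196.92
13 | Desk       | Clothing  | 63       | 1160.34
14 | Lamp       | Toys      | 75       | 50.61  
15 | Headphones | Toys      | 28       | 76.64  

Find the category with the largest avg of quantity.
SELECT category, AVG(quantity) as val
FROM sales
GROUP BY category
ORDER BY val DESC
LIMIT 1

Result: Furniture with avg(quantity) = 64.50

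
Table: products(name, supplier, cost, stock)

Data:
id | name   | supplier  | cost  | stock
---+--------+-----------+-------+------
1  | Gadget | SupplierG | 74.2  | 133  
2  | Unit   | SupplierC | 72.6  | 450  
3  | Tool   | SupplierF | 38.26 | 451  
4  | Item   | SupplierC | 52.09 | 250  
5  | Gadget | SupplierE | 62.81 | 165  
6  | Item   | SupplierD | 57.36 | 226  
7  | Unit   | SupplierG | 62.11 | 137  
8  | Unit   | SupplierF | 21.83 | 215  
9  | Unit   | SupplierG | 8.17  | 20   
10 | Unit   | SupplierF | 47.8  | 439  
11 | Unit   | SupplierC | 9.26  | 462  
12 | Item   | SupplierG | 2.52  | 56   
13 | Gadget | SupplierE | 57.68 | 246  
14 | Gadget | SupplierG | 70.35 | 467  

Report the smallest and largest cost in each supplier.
SELECT supplier, MIN(cost), MAX(cost)
FROM products
GROUP BY supplier

Result:
  SupplierC: min=9.26, max=72.60
  SupplierD: min=57.36, max=57.36
  SupplierE: min=57.68, max=62.81
  SupplierF: min=21.83, max=47.80
  SupplierG: min=2.52, max=74.20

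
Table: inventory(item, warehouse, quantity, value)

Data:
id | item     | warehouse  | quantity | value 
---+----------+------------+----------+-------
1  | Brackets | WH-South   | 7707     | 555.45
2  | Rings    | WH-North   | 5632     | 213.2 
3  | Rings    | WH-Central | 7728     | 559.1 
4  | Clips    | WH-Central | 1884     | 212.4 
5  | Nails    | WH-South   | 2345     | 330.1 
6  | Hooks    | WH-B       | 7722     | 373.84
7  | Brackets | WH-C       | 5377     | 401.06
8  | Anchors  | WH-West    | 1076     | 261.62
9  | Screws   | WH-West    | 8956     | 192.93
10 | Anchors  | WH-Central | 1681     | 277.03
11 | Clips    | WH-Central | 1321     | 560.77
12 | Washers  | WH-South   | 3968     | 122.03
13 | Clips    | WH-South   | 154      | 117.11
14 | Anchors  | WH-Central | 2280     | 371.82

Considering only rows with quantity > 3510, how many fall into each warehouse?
SELECT warehouse, COUNT(*)
FROM inventory
WHERE quantity > 3510
GROUP BY warehouse

Note: WHERE filters rows before grouping.

Result:
  WH-B: 1
  WH-C: 1
  WH-Central: 1
  WH-North: 1
  WH-South: 2
  WH-West: 1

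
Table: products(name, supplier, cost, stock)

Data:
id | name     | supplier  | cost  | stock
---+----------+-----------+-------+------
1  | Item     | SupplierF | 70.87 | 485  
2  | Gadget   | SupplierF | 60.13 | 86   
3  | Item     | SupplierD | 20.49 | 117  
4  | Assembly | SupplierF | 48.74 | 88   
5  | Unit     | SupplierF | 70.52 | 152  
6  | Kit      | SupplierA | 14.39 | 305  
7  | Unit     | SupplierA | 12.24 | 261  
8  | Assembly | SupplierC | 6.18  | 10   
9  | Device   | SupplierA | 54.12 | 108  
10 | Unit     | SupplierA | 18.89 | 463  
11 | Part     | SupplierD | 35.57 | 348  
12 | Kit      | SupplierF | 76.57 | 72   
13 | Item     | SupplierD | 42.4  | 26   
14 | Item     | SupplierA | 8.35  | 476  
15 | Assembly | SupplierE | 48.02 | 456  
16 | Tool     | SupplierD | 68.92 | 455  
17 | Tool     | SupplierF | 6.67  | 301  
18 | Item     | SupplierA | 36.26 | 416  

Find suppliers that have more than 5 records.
SELECT supplier, COUNT(*) as cnt
FROM products
GROUP BY supplier
HAVING COUNT(*) > 5

Result:
  SupplierA: 6
  SupplierF: 6

Note: HAVING filters groups after aggregation, WHERE filters rows before.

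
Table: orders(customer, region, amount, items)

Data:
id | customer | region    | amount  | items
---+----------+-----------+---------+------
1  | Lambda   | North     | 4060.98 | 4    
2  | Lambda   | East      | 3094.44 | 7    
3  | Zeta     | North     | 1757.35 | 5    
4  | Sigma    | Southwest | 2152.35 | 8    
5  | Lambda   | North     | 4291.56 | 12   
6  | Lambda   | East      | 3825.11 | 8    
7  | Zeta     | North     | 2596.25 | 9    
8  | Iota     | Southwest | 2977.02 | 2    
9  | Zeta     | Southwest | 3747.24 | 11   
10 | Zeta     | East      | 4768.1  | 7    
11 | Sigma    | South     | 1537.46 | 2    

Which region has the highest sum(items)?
SELECT region, SUM(items) as val
FROM orders
GROUP BY region
ORDER BY val DESC
LIMIT 1

Result: North with sum(items) = 30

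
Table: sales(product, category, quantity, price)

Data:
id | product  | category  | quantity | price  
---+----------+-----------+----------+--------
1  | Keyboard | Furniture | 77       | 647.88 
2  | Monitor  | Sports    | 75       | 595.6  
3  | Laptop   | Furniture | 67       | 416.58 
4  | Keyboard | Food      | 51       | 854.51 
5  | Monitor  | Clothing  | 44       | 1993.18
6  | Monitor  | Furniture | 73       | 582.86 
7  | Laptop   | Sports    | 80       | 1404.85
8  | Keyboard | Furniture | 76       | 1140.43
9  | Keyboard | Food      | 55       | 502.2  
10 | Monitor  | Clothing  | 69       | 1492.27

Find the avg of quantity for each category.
SELECT category, AVG(quantity) as result
FROM sales
GROUP BY category

Result:
  Clothing: 56.50
  Food: 53.00
  Furniture: 73.25
  Sports: 77.50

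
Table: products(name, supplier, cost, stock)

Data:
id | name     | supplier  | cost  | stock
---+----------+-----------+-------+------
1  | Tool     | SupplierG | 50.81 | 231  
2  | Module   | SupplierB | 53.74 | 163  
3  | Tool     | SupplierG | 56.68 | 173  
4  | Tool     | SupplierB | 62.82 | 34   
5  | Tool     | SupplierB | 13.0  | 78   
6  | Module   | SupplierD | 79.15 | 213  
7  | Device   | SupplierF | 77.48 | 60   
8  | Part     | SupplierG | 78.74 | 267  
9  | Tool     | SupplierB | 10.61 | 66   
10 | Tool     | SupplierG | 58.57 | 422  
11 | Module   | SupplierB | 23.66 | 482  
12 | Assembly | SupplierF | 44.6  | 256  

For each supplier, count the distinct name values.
SELECT supplier, COUNT(DISTINCT name)
FROM products
GROUP BY supplier

Result:
  SupplierB: 2 distinct
  SupplierD: 1 distinct
  SupplierF: 2 distinct
  SupplierG: 2 distinct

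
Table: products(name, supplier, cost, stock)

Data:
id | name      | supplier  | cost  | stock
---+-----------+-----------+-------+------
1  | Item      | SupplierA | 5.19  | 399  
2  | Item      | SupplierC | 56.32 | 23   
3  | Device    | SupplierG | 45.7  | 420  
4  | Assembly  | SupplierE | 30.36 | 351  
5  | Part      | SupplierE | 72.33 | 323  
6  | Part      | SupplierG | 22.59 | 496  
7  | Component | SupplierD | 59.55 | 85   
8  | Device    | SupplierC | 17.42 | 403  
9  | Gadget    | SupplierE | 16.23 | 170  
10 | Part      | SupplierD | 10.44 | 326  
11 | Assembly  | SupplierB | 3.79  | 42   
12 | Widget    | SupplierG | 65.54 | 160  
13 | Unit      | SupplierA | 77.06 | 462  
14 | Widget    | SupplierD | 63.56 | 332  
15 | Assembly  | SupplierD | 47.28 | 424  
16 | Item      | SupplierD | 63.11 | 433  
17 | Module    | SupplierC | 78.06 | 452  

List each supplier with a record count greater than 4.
SELECT supplier, COUNT(*) as cnt
FROM products
GROUP BY supplier
HAVING COUNT(*) > 4

Result:
  SupplierD: 5

Note: HAVING filters groups after aggregation, WHERE filters rows before.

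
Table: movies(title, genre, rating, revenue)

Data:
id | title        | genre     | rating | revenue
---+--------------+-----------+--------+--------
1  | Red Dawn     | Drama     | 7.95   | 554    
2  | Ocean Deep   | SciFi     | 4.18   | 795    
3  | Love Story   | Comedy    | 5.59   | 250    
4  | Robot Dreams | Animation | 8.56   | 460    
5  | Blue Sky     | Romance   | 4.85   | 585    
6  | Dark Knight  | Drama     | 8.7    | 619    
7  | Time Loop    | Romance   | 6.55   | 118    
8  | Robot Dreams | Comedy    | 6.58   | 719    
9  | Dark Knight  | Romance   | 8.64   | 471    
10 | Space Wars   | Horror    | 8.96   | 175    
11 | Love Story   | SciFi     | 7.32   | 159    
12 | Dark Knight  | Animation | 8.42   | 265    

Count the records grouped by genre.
SELECT genre, COUNT(*) as count
FROM movies
GROUP BY genre

Result:
  Animation: 2
  Comedy: 2
  Drama: 2
  Horror: 1
  Romance: 3
  SciFi: 2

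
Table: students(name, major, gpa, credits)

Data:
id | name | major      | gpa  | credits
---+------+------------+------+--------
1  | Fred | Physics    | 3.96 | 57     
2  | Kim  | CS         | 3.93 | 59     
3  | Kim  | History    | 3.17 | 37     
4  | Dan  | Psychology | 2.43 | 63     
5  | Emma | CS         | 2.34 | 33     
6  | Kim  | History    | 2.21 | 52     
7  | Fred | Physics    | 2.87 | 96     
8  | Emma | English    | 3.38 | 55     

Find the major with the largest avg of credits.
SELECT major, AVG(credits) as val
FROM students
GROUP BY major
ORDER BY val DESC
LIMIT 1

Result: Physics with avg(credits) = 76.50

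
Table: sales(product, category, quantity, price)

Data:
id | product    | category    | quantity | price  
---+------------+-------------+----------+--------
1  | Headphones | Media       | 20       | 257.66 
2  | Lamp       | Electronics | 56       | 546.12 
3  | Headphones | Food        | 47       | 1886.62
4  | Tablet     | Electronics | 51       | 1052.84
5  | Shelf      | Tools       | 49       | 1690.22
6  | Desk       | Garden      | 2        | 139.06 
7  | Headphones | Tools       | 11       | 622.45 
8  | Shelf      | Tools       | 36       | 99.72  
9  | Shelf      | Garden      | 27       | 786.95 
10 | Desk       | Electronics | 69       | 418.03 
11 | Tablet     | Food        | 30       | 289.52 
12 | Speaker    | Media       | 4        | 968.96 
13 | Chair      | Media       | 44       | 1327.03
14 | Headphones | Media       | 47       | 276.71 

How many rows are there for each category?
SELECT category, COUNT(*) as count
FROM sales
GROUP BY category

Result:
  Electronics: 3
  Food: 2
  Garden: 2
  Media: 4
  Tools: 3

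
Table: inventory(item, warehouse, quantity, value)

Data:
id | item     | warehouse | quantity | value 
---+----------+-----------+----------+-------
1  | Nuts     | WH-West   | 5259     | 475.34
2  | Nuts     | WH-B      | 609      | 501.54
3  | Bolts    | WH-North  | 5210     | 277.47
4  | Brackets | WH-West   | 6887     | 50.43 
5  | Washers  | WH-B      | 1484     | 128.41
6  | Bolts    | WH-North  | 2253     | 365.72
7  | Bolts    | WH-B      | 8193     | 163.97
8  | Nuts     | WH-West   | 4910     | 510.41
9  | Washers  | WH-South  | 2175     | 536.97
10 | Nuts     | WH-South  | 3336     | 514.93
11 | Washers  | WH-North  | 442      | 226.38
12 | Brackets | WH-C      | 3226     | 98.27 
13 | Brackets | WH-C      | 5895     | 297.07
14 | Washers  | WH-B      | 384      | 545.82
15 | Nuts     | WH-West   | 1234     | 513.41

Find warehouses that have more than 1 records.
SELECT warehouse, COUNT(*) as cnt
FROM inventory
GROUP BY warehouse
HAVING COUNT(*) > 1

Result:
  WH-B: 4
  WH-C: 2
  WH-North: 3
  WH-South: 2
  WH-West: 4

Note: HAVING filters groups after aggregation, WHERE filters rows before.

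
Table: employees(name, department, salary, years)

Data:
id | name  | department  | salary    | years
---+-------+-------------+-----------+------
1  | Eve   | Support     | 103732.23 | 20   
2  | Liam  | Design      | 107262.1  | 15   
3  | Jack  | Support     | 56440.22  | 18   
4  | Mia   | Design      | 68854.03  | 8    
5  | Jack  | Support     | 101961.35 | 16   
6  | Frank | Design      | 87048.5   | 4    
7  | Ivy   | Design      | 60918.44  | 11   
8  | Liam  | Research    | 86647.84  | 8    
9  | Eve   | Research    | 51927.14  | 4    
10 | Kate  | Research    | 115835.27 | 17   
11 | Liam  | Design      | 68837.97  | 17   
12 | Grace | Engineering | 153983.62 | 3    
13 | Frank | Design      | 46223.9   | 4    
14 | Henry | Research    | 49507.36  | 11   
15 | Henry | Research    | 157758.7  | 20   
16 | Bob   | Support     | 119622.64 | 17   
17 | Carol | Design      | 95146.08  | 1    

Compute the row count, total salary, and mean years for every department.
SELECT department,
       COUNT(*) as cnt,
       SUM(salary) as total_salary,
       AVG(years) as avg_years
FROM employees
GROUP BY department

Result:
  Design: 7 records, 534291.02 total salary, 8.57 avg years
  Engineering: 1 records, 153983.62 total salary, 3.00 avg years
  Research: 5 records, 461676.31 total salary, 12.00 avg years
  Support: 4 records, 381756.44 total salary, 17.75 avg years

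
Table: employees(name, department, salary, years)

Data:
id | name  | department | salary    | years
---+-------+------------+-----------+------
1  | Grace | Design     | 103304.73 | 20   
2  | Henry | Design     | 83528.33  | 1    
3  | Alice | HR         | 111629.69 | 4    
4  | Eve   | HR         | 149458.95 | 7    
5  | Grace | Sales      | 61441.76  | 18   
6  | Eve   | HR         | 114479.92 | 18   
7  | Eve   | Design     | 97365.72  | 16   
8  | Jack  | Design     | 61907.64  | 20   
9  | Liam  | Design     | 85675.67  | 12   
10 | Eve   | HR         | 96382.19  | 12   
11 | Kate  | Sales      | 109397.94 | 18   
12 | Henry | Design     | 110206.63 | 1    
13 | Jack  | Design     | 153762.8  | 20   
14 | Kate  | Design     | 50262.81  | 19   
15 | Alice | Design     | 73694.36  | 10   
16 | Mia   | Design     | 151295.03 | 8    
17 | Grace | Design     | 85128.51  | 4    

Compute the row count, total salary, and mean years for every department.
SELECT department,
       COUNT(*) as cnt,
       SUM(salary) as total_salary,
       AVG(years) as avg_years
FROM employees
GROUP BY department

Result:
  Design: 11 records, 1056132.23 total salary, 11.91 avg years
  HR: 4 records, 471950.75 total salary, 10.25 avg years
  Sales: 2 records, 170839.70 total salary, 18.00 avg years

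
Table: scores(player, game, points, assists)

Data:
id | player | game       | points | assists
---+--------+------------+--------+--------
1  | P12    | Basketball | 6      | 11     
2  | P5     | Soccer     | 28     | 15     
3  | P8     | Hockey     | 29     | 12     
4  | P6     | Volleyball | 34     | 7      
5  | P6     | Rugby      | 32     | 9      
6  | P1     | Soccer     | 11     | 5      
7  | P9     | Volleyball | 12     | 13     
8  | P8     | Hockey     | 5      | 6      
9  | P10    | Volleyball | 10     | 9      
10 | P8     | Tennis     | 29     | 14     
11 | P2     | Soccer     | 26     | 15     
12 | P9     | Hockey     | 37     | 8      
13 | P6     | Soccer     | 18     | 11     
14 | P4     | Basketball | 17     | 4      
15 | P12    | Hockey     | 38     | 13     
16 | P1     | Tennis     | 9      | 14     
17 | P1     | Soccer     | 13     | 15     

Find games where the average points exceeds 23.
SELECT game, AVG(points)
FROM scores
GROUP BY game
HAVING AVG(points) > 23

Result:
  Hockey: avg=27.25
  Rugby: avg=32.00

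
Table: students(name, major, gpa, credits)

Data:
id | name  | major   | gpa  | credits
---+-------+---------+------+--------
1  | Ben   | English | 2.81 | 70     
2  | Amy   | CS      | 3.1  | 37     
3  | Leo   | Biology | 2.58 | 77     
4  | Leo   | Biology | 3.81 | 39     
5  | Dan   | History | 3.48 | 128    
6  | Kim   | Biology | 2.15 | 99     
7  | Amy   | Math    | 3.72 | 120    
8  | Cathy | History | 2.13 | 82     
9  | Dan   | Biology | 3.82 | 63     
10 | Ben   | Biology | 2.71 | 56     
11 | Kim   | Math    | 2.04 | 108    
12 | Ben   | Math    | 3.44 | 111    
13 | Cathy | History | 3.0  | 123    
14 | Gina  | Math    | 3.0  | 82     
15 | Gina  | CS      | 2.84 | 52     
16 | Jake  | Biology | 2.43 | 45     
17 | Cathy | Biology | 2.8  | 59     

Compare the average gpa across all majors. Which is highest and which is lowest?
SELECT major, AVG(gpa)
FROM students
GROUP BY major
ORDER BY AVG(gpa)

All groups:
  English: 2.81
  History: 2.87
  Biology: 2.90
  CS: 2.97
  Math: 3.05

Highest: Math (3.05)
Lowest: English (2.81)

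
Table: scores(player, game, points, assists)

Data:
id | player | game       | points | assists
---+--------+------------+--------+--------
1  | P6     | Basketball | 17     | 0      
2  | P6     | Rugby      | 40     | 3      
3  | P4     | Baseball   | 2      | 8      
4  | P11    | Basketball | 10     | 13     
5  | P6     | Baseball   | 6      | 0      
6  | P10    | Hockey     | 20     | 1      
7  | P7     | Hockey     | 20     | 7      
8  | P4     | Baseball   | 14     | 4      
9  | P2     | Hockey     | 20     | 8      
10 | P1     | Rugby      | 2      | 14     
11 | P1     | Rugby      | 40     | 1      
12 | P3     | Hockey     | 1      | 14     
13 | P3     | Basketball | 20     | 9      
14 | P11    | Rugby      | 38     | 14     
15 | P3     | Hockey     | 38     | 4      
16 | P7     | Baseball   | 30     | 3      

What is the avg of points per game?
SELECT game, AVG(points) as result
FROM scores
GROUP BY game

Result:
  Baseball: 13.00
  Basketball: 15.67
  Hockey: 19.80
  Rugby: 30.00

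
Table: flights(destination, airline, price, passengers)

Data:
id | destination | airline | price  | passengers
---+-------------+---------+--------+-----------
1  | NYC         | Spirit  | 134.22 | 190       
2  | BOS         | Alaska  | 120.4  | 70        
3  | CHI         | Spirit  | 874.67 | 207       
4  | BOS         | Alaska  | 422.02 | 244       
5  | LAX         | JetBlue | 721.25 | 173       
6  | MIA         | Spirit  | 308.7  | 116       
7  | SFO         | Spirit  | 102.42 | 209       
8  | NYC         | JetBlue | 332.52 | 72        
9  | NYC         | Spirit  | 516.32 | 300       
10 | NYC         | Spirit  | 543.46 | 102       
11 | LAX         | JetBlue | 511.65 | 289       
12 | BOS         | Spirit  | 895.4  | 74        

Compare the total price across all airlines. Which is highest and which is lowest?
SELECT airline, SUM(price)
FROM flights
GROUP BY airline
ORDER BY SUM(price)

All groups:
  Alaska: 542.42
  JetBlue: 1565.42
  Spirit: 3375.19

Highest: Spirit (3375.19)
Lowest: Alaska (542.42)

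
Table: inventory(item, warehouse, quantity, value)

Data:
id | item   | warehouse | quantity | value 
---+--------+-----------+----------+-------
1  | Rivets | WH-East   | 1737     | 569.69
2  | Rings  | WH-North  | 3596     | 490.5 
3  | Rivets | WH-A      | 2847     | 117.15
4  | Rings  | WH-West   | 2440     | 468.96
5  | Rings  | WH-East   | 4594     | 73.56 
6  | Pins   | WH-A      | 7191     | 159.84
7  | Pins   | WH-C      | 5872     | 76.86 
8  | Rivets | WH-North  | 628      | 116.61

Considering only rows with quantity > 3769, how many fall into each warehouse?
SELECT warehouse, COUNT(*)
FROM inventory
WHERE quantity > 3769
GROUP BY warehouse

Note: WHERE filters rows before grouping.

Result:
  WH-A: 1
  WH-C: 1
  WH-East: 1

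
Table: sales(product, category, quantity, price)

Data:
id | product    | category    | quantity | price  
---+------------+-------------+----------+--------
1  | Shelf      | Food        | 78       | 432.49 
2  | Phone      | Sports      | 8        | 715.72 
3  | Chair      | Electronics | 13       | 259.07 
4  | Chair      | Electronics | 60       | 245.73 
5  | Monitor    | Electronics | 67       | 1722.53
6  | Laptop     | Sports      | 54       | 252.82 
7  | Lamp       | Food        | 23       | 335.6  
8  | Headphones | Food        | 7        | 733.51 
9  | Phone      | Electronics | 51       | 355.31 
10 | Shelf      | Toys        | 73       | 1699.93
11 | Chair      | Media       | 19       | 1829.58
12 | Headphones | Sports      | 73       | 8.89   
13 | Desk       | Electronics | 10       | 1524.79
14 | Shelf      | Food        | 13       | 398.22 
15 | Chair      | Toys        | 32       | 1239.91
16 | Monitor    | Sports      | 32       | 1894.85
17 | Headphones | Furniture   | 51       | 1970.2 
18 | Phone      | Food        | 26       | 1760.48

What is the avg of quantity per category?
SELECT category, AVG(quantity) as result
FROM sales
GROUP BY category

Result:
  Electronics: 40.20
  Food: 29.40
  Furniture: 51.00
  Media: 19.00
  Sports: 41.75
  Toys: 52.50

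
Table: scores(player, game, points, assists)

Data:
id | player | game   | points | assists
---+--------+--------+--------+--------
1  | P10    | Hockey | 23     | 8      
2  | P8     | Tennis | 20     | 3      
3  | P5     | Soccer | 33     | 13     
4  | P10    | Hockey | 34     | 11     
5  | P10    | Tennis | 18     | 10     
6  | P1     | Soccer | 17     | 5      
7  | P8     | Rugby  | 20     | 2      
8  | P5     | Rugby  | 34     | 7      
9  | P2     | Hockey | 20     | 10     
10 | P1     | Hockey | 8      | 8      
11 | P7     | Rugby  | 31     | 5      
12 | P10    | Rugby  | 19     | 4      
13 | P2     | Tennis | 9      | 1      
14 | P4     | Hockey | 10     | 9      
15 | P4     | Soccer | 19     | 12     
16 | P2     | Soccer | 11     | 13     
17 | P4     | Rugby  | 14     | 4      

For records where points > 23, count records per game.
SELECT game, COUNT(*)
FROM scores
WHERE points > 23
GROUP BY game

Note: WHERE filters rows before grouping.

Result:
  Hockey: 1
  Rugby: 2
  Soccer: 1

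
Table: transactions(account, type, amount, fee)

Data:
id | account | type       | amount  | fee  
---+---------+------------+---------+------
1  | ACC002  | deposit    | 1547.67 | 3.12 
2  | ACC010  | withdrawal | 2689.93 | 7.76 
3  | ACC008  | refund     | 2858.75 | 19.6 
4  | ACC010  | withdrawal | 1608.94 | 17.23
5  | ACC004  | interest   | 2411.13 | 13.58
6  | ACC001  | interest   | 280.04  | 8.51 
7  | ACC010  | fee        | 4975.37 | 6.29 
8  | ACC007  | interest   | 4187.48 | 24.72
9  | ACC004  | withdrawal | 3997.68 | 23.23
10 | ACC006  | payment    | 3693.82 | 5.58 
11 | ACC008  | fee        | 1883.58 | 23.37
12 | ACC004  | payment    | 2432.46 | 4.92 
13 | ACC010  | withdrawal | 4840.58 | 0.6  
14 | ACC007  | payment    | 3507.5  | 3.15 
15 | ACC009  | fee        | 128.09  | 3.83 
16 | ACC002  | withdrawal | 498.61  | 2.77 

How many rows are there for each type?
SELECT type, COUNT(*) as count
FROM transactions
GROUP BY type

Result:
  deposit: 1
  fee: 3
  interest: 3
  payment: 3
  refund: 1
  withdrawal: 5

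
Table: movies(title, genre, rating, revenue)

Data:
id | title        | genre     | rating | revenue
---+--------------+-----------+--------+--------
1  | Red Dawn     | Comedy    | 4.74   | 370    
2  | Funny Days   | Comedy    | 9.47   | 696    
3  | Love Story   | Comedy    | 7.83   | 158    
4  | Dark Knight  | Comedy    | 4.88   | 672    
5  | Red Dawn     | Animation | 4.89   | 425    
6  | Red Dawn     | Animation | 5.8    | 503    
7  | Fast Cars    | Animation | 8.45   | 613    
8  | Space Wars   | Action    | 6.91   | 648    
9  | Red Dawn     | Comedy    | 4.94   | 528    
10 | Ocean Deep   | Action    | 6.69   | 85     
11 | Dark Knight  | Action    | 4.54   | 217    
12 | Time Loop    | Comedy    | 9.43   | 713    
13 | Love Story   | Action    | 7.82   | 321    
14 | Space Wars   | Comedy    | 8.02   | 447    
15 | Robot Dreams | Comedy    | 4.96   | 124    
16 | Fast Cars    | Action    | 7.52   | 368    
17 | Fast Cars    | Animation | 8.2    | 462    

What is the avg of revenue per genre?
SELECT genre, AVG(revenue) as result
FROM movies
GROUP BY genre

Result:
  Action: 327.80
  Animation: 500.75
  Comedy: 463.50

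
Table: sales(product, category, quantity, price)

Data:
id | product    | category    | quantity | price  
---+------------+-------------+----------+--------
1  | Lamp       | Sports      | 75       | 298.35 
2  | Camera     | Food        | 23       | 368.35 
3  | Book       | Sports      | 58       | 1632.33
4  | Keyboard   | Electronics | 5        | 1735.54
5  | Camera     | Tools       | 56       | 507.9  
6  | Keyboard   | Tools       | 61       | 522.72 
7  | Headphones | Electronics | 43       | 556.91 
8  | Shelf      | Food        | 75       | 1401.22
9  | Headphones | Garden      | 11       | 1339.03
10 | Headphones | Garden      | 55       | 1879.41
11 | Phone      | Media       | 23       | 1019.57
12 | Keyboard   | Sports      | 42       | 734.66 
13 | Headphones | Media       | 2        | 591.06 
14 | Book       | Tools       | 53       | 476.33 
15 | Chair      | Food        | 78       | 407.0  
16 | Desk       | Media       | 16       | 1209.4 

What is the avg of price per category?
SELECT category, AVG(price) as result
FROM sales
GROUP BY category

Result:
  Electronics: 1146.23
  Food: 725.52
  Garden: 1609.22
  Media: 940.01
  Sports: 888.45
  Tools: 502.32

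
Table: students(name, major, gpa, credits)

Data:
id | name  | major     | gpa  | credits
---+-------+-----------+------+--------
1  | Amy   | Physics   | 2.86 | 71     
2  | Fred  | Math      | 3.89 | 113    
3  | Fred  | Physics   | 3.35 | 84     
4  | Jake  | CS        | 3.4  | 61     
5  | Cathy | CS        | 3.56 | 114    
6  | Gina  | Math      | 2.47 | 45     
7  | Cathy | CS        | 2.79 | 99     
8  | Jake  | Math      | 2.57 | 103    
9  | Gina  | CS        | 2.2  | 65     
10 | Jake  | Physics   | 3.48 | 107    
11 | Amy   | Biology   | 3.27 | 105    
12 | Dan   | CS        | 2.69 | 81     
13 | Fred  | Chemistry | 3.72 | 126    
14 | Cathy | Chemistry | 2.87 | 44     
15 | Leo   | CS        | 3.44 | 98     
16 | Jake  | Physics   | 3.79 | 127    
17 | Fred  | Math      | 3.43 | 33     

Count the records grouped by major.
SELECT major, COUNT(*) as count
FROM students
GROUP BY major

Result:
  Biology: 1
  CS: 6
  Chemistry: 2
  Math: 4
  Physics: 4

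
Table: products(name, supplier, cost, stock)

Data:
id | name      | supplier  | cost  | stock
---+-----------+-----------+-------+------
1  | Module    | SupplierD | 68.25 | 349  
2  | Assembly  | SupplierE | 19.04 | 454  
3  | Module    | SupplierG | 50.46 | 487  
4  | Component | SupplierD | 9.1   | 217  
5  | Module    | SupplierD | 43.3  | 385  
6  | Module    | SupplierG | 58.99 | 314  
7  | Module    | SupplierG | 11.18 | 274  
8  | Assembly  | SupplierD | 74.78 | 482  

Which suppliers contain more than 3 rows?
SELECT supplier, COUNT(*) as cnt
FROM products
GROUP BY supplier
HAVING COUNT(*) > 3

Result:
  SupplierD: 4

Note: HAVING filters groups after aggregation, WHERE filters rows before.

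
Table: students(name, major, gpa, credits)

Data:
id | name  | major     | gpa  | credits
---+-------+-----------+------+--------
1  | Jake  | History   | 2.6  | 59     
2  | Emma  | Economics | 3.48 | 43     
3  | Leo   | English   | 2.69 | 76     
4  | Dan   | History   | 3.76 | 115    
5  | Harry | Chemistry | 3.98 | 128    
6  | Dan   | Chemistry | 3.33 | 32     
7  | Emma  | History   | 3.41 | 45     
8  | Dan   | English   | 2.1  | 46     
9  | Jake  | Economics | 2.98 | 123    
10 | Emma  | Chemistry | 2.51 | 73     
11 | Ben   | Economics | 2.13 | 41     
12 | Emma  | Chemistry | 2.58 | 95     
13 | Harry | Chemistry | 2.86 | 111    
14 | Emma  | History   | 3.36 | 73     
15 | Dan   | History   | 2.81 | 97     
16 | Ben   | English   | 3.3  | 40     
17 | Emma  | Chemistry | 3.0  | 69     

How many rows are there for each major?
SELECT major, COUNT(*) as count
FROM students
GROUP BY major

Result:
  Chemistry: 6
  Economics: 3
  English: 3
  History: 5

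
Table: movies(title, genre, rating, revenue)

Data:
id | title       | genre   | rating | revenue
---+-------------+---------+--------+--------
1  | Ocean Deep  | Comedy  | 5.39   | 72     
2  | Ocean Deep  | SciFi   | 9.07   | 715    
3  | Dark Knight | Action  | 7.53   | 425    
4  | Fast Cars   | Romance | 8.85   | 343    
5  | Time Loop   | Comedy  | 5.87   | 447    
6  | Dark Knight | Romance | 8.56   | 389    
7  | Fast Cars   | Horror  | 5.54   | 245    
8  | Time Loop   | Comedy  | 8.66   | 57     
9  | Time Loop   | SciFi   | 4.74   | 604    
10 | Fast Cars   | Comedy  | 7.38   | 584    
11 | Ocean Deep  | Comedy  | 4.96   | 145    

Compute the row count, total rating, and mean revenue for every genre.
SELECT genre,
       COUNT(*) as cnt,
       SUM(rating) as total_rating,
       AVG(revenue) as avg_revenue
FROM movies
GROUP BY genre

Result:
  Action: 1 records, 7.53 total rating, 425.00 avg revenue
  Comedy: 5 records, 32.26 total rating, 261.00 avg revenue
  Horror: 1 records, 5.54 total rating, 245.00 avg revenue
  Romance: 2 records, 17.41 total rating, 366.00 avg revenue
  SciFi: 2 records, 13.81 total rating, 659.50 avg revenue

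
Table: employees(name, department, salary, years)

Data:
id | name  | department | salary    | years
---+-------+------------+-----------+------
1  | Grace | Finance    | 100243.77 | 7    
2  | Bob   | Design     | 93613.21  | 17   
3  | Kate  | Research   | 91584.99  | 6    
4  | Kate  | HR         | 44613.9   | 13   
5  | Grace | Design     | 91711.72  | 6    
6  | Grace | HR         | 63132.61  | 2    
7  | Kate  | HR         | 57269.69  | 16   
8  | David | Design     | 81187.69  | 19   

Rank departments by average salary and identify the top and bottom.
SELECT department, AVG(salary)
FROM employees
GROUP BY department
ORDER BY AVG(salary)

All groups:
  HR: 55005.40
  Design: 88837.54
  Research: 91584.99
  Finance: 100243.77

Highest: Finance (100243.77)
Lowest: HR (55005.40)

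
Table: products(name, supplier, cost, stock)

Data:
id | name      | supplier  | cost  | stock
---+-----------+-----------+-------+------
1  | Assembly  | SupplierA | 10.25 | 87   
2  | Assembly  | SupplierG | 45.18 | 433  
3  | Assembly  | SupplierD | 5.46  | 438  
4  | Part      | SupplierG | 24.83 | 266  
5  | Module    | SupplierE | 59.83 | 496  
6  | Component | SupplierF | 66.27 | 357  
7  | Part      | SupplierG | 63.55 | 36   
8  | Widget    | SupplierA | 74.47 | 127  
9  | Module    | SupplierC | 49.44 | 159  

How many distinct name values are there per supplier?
SELECT supplier, COUNT(DISTINCT name)
FROM products
GROUP BY supplier

Result:
  SupplierA: 2 distinct
  SupplierC: 1 distinct
  SupplierD: 1 distinct
  SupplierE: 1 distinct
  SupplierF: 1 distinct
  SupplierG: 2 distinct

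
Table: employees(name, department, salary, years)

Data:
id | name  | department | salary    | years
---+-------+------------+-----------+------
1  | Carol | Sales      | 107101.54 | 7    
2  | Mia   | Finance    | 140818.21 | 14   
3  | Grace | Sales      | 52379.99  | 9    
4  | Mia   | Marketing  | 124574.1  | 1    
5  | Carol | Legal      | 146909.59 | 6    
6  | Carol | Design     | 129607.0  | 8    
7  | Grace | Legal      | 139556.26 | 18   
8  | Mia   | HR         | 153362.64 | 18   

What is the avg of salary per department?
SELECT department, AVG(salary) as result
FROM employees
GROUP BY department

Result:
  Design: 129607.00
  Finance: 140818.21
  HR: 153362.64
  Legal: 143232.93
  Marketing: 124574.10
  Sales: 79740.77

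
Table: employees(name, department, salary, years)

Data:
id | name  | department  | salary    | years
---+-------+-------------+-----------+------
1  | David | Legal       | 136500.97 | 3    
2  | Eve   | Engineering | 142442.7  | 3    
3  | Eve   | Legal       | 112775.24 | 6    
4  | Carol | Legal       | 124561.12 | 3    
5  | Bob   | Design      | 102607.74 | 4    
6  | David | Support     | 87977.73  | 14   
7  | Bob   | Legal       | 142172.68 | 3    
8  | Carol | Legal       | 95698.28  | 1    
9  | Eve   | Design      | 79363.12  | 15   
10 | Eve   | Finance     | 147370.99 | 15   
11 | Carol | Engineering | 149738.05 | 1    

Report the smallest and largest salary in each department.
SELECT department, MIN(salary), MAX(salary)
FROM employees
GROUP BY department

Result:
  Design: min=79363.12, max=102607.74
  Engineering: min=142442.70, max=149738.05
  Finance: min=147370.99, max=147370.99
  Legal: min=95698.28, max=142172.68
  Support: min=87977.73, max=87977.73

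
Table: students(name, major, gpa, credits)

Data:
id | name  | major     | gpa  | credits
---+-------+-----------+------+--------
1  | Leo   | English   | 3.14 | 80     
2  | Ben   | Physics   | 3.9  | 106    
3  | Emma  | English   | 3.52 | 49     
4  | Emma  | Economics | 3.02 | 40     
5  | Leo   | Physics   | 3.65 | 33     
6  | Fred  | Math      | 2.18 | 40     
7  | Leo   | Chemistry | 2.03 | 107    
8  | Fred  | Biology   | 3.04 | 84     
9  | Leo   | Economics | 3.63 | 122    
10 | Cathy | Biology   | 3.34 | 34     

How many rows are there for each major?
SELECT major, COUNT(*) as count
FROM students
GROUP BY major

Result:
  Biology: 2
  Chemistry: 1
  Economics: 2
  English: 2
  Math: 1
  Physics: 2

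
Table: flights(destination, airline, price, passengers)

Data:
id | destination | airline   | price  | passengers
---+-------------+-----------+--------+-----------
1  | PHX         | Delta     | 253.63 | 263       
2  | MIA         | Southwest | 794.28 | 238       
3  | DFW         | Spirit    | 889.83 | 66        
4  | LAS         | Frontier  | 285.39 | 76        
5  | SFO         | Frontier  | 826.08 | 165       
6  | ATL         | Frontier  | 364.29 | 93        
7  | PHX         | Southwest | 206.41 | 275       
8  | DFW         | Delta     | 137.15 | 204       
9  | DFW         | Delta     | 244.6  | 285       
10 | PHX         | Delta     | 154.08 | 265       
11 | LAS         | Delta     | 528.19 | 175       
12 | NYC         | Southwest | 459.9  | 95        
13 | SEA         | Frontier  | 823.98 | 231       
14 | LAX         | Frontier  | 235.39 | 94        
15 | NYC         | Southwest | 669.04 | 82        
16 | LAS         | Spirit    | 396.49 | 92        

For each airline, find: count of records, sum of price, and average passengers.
SELECT airline,
       COUNT(*) as cnt,
       SUM(price) as total_price,
       AVG(passengers) as avg_passengers
FROM flights
GROUP BY airline

Result:
  Delta: 5 records, 1317.65 total price, 238.40 avg passengers
  Frontier: 5 records, 2535.13 total price, 131.80 avg passengers
  Southwest: 4 records, 2129.63 total price, 172.50 avg passengers
  Spirit: 2 records, 1286.32 total price, 79.00 avg passengers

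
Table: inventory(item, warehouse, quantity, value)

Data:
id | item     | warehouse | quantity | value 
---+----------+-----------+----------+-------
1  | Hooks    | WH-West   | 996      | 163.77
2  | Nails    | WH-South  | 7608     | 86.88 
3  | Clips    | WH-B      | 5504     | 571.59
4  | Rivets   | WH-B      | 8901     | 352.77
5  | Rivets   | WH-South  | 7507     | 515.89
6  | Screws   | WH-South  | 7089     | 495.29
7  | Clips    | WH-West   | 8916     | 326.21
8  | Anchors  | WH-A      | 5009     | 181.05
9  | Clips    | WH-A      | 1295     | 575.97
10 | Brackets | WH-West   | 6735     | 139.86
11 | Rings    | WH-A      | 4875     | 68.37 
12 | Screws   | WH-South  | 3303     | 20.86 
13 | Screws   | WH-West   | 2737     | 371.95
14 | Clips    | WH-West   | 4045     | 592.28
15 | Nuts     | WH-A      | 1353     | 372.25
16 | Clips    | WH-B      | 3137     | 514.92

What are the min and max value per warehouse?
SELECT warehouse, MIN(value), MAX(value)
FROM inventory
GROUP BY warehouse

Result:
  WH-A: min=68.37, max=575.97
  WH-B: min=352.77, max=571.59
  WH-South: min=20.86, max=515.89
  WH-West: min=139.86, max=592.28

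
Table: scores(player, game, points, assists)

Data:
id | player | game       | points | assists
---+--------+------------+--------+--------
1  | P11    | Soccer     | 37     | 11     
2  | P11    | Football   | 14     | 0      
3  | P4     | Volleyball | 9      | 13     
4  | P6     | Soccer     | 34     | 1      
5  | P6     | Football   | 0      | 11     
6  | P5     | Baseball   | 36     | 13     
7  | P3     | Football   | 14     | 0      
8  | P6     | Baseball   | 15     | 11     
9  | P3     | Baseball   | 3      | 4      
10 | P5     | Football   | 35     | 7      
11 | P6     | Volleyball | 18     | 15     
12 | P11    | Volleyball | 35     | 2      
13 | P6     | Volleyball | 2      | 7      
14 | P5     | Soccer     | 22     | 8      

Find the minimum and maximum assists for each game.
SELECT game, MIN(assists), MAX(assists)
FROM scores
GROUP BY game

Result:
  Baseball: min=4, max=13
  Football: min=0, max=11
  Soccer: min=1, max=11
  Volleyball: min=2, max=15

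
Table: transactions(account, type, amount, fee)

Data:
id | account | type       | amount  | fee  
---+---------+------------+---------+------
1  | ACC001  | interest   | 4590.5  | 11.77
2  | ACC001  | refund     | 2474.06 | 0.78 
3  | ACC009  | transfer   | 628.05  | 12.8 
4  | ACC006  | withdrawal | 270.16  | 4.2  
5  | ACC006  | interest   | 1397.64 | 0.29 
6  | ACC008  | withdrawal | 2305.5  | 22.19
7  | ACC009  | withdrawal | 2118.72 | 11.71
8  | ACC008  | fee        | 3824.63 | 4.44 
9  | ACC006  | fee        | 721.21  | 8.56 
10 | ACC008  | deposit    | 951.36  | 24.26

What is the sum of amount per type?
SELECT type, SUM(amount) as result
FROM transactions
GROUP BY type

Result:
  deposit: 951.36
  fee: 4545.84
  interest: 5988.14
  refund: 2474.06
  transfer: 628.05
  withdrawal: 4694.38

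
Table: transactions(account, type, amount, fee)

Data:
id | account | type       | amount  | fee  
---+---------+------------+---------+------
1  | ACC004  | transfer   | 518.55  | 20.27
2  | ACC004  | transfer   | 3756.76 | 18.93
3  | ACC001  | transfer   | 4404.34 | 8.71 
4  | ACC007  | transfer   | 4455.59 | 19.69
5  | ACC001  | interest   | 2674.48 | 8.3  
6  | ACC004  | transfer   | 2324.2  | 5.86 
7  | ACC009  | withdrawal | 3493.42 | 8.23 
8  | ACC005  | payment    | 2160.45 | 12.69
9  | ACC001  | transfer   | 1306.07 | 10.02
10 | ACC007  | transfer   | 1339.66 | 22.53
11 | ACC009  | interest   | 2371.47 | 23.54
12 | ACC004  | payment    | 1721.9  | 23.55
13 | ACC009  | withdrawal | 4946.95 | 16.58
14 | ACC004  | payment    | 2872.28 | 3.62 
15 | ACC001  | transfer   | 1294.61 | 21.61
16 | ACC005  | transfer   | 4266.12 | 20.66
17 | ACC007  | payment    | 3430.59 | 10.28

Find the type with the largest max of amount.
SELECT type, MAX(amount) as val
FROM transactions
GROUP BY type
ORDER BY val DESC
LIMIT 1

Result: withdrawal with max(amount) = 4946.95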